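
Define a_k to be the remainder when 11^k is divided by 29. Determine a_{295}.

18

Computing terms: a_1 = 11, a_2 = 5, a_3 = 26, a_4 = 25, a_5 = 14, a_6 = 9, a_7 = 12, a_8 = 16, a_9 = 2, a_{10} = 22, a_{11} = 10, a_{12} = 23, a_{13} = 21, a_{14} = 28, a_{15} = 18, a_{16} = 24, a_{17} = 3, a_{18} = 4, a_{19} = 15, a_{20} = 20, a_{21} = 17, a_{22} = 13, a_{23} = 27, a_{24} = 7, a_{25} = 19, a_{26} = 6, a_{27} = 8, a_{28} = 1, a_{29} = 11.
The sequence repeats with period 28.
So a_{295} = a_{1 + ((295-1) mod 28)} = a_{15} = 18.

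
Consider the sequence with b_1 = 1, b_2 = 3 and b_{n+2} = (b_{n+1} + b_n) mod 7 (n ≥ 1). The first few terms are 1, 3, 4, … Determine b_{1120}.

b_1 = 1, b_2 = 3, b_3 = 4, b_4 = 0, b_5 = 4, b_6 = 4, b_7 = 1, b_8 = 5, b_9 = 6, b_{10} = 4, b_{11} = 3, b_{12} = 0, b_{13} = 3, b_{14} = 3, b_{15} = 6, b_{16} = 2, b_{17} = 1, b_{18} = 3.
The sequence repeats with period 16.
So b_{1120} = b_{1 + ((1120-1) mod 16)} = b_{16} = 2.

2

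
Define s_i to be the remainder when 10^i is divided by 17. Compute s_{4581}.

s_0 = 1,  s_1 = 10,  s_2 = 15,  s_3 = 14,  s_4 = 4,  s_5 = 6,  s_6 = 9,  s_7 = 5,  s_8 = 16,  s_9 = 7,  s_{10} = 2,  s_{11} = 3,  s_{12} = 13,  s_{13} = 11,  s_{14} = 8,  s_{15} = 12,  s_{16} = 1.
Since s_{16} = s_0 = 1, the sequence is periodic with period 16.
(4581 - 0) mod 16 = 5, so s_{4581} = s_5 = 6.

6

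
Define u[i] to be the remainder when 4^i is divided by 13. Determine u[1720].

9

Computing terms: u[0] = 1; u[1] = 4; u[2] = 3; u[3] = 12; u[4] = 9; u[5] = 10; u[6] = 1.
The sequence repeats with period 6.
(1720 - 0) mod 6 = 4, so u[1720] = u[4] = 9.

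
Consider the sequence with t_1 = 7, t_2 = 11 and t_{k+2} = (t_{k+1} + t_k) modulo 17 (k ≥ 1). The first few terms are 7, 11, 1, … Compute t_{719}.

3

Computing terms: t_1 = 7, t_2 = 11, t_3 = 1, t_4 = 12, t_5 = 13, t_6 = 8, t_7 = 4, t_8 = 12, t_9 = 16, t_{10} = 11, t_{11} = 10, t_{12} = 4, t_{13} = 14, t_{14} = 1, t_{15} = 15, t_{16} = 16, t_{17} = 14, t_{18} = 13, t_{19} = 10, t_{20} = 6, t_{21} = 16, t_{22} = 5, t_{23} = 4, t_{24} = 9, t_{25} = 13, t_{26} = 5, t_{27} = 1, t_{28} = 6, t_{29} = 7, t_{30} = 13, t_{31} = 3, t_{32} = 16, t_{33} = 2, t_{34} = 1, t_{35} = 3, t_{36} = 4, t_{37} = 7, t_{38} = 11.
The sequence repeats with period 36.
So t_{719} = t_{1 + ((719-1) mod 36)} = t_{35} = 3.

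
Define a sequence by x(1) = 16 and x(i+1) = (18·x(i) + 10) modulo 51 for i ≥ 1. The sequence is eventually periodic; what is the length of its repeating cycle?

17

x(1) = 16; x(2) = 43; x(3) = 19; x(4) = 46; x(5) = 22; x(6) = 49; x(7) = 25; x(8) = 1; x(9) = 28; x(10) = 4; x(11) = 31; x(12) = 7; x(13) = 34; x(14) = 10; x(15) = 37; x(16) = 13; x(17) = 40; x(18) = 16.
Since x(18) = x(1) = 16, the sequence is periodic with period 17.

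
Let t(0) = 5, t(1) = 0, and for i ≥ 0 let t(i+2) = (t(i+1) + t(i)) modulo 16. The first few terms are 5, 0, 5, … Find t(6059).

We have t(0) = 5, t(1) = 0, t(2) = 5, t(3) = 5, t(4) = 10, t(5) = 15, t(6) = 9, t(7) = 8, t(8) = 1, t(9) = 9, t(10) = 10, t(11) = 3, t(12) = 13, t(13) = 0, t(14) = 13, t(15) = 13, t(16) = 10, t(17) = 7, t(18) = 1, t(19) = 8, t(20) = 9, t(21) = 1, t(22) = 10, t(23) = 11, t(24) = 5, t(25) = 0.
The sequence repeats with period 24.
So t(6059) = t(0 + ((6059-0) mod 24)) = t(11) = 3.

3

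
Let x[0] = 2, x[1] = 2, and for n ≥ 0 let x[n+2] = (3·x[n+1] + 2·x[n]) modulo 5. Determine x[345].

x[0] = 2; x[1] = 2; x[2] = 0; x[3] = 4; x[4] = 2; x[5] = 4; x[6] = 1; x[7] = 1; x[8] = 0; x[9] = 2; x[10] = 1; x[11] = 2; x[12] = 3; x[13] = 3; x[14] = 0; x[15] = 1; x[16] = 3; x[17] = 1; x[18] = 4; x[19] = 4; x[20] = 0; x[21] = 3; x[22] = 4; x[23] = 3; x[24] = 2; x[25] = 2.
The sequence repeats with period 24.
So x[345] = x[0 + ((345-0) mod 24)] = x[9] = 2.

2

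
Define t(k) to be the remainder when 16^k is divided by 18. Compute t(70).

Listing terms: t(0) = 1; t(1) = 16; t(2) = 4; t(3) = 10; t(4) = 16.
Since t(4) = t(1) = 16, the sequence is eventually periodic: after a pre-period of length 1 it cycles with period 3.
For k ≥ 1, t(k) depends only on (k - 1) mod 3. (70 - 1) mod 3 = 0, so t(70) = t(1) = 16.

16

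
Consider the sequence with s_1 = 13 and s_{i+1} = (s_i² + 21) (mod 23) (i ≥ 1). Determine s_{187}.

Listing terms: s_1 = 13; s_2 = 6; s_3 = 11; s_4 = 4; s_5 = 14; s_6 = 10; s_7 = 6.
Since s_7 = s_2 = 6, the sequence is eventually periodic: after a pre-period of length 1 it cycles with period 5.
For i ≥ 2, s_i depends only on (i - 2) mod 5. (187 - 2) mod 5 = 0, so s_{187} = s_2 = 6.

6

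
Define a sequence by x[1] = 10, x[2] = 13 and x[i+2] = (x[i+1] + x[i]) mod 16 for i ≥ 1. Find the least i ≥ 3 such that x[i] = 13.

Listing terms: x[1] = 10,  x[2] = 13,  x[3] = 7,  x[4] = 4,  x[5] = 11,  x[6] = 15,  x[7] = 10,  x[8] = 9,  x[9] = 3,  x[10] = 12,  x[11] = 15,  x[12] = 11,  x[13] = 10,  x[14] = 5,  x[15] = 15,  x[16] = 4,  x[17] = 3,  x[18] = 7,  x[19] = 10,  x[20] = 1,  x[21] = 11,  x[22] = 12,  x[23] = 7,  x[24] = 3,  x[25] = 10,  x[26] = 13.
The sequence repeats with period 24.
The value 13 next appears (with i ≥ 3) at x[26].

26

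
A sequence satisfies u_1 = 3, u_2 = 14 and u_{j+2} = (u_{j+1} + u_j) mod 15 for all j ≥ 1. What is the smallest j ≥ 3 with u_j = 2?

3

Computing terms: u_1 = 3,  u_2 = 14,  u_3 = 2,  u_4 = 1,  u_5 = 3,  u_6 = 4,  u_7 = 7,  u_8 = 11,  u_9 = 3,  u_{10} = 14.
The sequence repeats with period 8.
The value 2 first appears (with j ≥ 3) at u_3.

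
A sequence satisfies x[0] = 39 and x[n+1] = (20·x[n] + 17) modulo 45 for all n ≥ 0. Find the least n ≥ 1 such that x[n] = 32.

1

Listing terms: x[0] = 39; x[1] = 32; x[2] = 27; x[3] = 17; x[4] = 42; x[5] = 2; x[6] = 12; x[7] = 32.
Since x[7] = x[1] = 32, the sequence is eventually periodic: after a pre-period of length 1 it cycles with period 6.
The value 32 first appears (with n ≥ 1) at x[1].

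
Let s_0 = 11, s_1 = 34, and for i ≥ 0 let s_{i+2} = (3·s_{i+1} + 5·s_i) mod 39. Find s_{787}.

14

s_0 = 11; s_1 = 34; s_2 = 1; s_3 = 17; s_4 = 17; s_5 = 19; s_6 = 25; s_7 = 14; s_8 = 11; s_9 = 25; s_{10} = 13; s_{11} = 8; s_{12} = 11; s_{13} = 34.
Since (s_{12}, s_{13}) = (s_0, s_1) = (11, 34) (two consecutive terms determine the rest), the sequence is periodic with period 12.
So s_{787} = s_{0 + ((787-0) mod 12)} = s_7 = 14.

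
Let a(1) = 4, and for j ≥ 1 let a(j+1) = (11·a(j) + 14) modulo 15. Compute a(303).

We have a(1) = 4; a(2) = 13; a(3) = 7; a(4) = 1; a(5) = 10; a(6) = 4.
Since a(6) = a(1) = 4, the sequence is periodic with period 5.
(303 - 1) mod 5 = 2, so a(303) = a(3) = 7.

7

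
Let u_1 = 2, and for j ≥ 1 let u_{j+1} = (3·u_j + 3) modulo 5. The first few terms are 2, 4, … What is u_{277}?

2

Listing terms: u_1 = 2, u_2 = 4, u_3 = 0, u_4 = 3, u_5 = 2.
Since u_5 = u_1 = 2, the sequence is periodic with period 4.
So u_{277} = u_{1 + ((277-1) mod 4)} = u_1 = 2.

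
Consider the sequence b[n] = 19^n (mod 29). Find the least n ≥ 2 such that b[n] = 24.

Computing terms: b[1] = 19, b[2] = 13, b[3] = 15, b[4] = 24, b[5] = 21, b[6] = 22, b[7] = 12, b[8] = 25, b[9] = 11, b[10] = 6, b[11] = 27, b[12] = 20, b[13] = 3, b[14] = 28, b[15] = 10, b[16] = 16, b[17] = 14, b[18] = 5, b[19] = 8, b[20] = 7, b[21] = 17, b[22] = 4, b[23] = 18, b[24] = 23, b[25] = 2, b[26] = 9, b[27] = 26, b[28] = 1, b[29] = 19.
The sequence repeats with period 28.
The value 24 first appears (with n ≥ 2) at b[4].

4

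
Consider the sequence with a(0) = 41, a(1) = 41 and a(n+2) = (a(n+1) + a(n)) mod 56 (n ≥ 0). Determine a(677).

48

Computing terms: a(0) = 41,  a(1) = 41,  a(2) = 26,  a(3) = 11,  a(4) = 37,  a(5) = 48,  a(6) = 29,  a(7) = 21,  a(8) = 50,  a(9) = 15,  a(10) = 9,  a(11) = 24,  a(12) = 33,  a(13) = 1,  a(14) = 34,  a(15) = 35,  a(16) = 13,  a(17) = 48,  a(18) = 5,  a(19) = 53,  a(20) = 2,  a(21) = 55,  a(22) = 1,  a(23) = 0,  a(24) = 1,  a(25) = 1,  a(26) = 2,  a(27) = 3,  a(28) = 5,  a(29) = 8,  a(30) = 13,  a(31) = 21,  a(32) = 34,  a(33) = 55,  a(34) = 33,  a(35) = 32,  a(36) = 9,  a(37) = 41,  a(38) = 50,  a(39) = 35,  a(40) = 29,  a(41) = 8,  a(42) = 37,  a(43) = 45,  a(44) = 26,  a(45) = 15,  a(46) = 41,  a(47) = 0,  a(48) = 41,  a(49) = 41.
Since (a(48), a(49)) = (a(0), a(1)) = (41, 41) (two consecutive terms determine the rest), the sequence is periodic with period 48.
So a(677) = a(0 + ((677-0) mod 48)) = a(5) = 48.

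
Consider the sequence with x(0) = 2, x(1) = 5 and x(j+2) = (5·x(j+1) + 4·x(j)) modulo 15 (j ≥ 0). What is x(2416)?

2

x(0) = 2,  x(1) = 5,  x(2) = 3,  x(3) = 5,  x(4) = 7,  x(5) = 10,  x(6) = 3,  x(7) = 10,  x(8) = 2,  x(9) = 5.
Since (x(8), x(9)) = (x(0), x(1)) = (2, 5) (two consecutive terms determine the rest), the sequence is periodic with period 8.
(2416 - 0) mod 8 = 0, so x(2416) = x(0) = 2.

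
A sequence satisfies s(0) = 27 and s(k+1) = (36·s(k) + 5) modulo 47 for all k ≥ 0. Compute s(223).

s(0) = 27,  s(1) = 37,  s(2) = 21,  s(3) = 9,  s(4) = 0,  s(5) = 5,  s(6) = 44,  s(7) = 38,  s(8) = 10,  s(9) = 36,  s(10) = 32,  s(11) = 29,  s(12) = 15,  s(13) = 28,  s(14) = 26,  s(15) = 1,  s(16) = 41,  s(17) = 24,  s(18) = 23,  s(19) = 34,  s(20) = 7,  s(21) = 22,  s(22) = 45,  s(23) = 27.
The sequence repeats with period 23.
So s(223) = s(0 + ((223-0) mod 23)) = s(16) = 41.

41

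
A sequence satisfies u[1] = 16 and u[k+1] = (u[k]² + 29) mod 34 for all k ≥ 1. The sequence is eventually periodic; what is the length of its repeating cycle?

6

We have u[1] = 16,  u[2] = 13,  u[3] = 28,  u[4] = 31,  u[5] = 4,  u[6] = 11,  u[7] = 14,  u[8] = 21,  u[9] = 28.
Since u[9] = u[3] = 28, the sequence is eventually periodic: after a pre-period of length 2 it cycles with period 6.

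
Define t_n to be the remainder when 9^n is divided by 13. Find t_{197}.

3

Listing terms: t_1 = 9; t_2 = 3; t_3 = 1; t_4 = 9.
The sequence repeats with period 3.
(197 - 1) mod 3 = 1, so t_{197} = t_2 = 3.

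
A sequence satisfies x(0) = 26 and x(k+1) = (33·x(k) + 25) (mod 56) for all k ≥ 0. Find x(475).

x(0) = 26; x(1) = 43; x(2) = 44; x(3) = 21; x(4) = 46; x(5) = 31; x(6) = 40; x(7) = 1; x(8) = 2; x(9) = 35; x(10) = 4; x(11) = 45; x(12) = 54; x(13) = 15; x(14) = 16; x(15) = 49; x(16) = 18; x(17) = 3; x(18) = 12; x(19) = 29; x(20) = 30; x(21) = 7; x(22) = 32; x(23) = 17; x(24) = 26.
Since x(24) = x(0) = 26, the sequence is periodic with period 24.
(475 - 0) mod 24 = 19, so x(475) = x(19) = 29.

29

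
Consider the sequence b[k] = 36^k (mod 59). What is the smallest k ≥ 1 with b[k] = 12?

We have b[0] = 1,  b[1] = 36,  b[2] = 57,  b[3] = 46,  b[4] = 4,  b[5] = 26,  b[6] = 51,  b[7] = 7,  b[8] = 16,  b[9] = 45,  b[10] = 27,  b[11] = 28,  b[12] = 5,  b[13] = 3,  b[14] = 49,  b[15] = 53,  b[16] = 20,  b[17] = 12,  b[18] = 19,  b[19] = 35,  b[20] = 21,  b[21] = 48,  b[22] = 17,  b[23] = 22,  b[24] = 25,  b[25] = 15,  b[26] = 9,  b[27] = 29,  b[28] = 41,  b[29] = 1.
The sequence repeats with period 29.
The value 12 first appears (with k ≥ 1) at b[17].

17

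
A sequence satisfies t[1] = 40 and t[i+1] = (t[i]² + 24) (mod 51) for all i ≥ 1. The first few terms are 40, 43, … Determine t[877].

16

Computing terms: t[1] = 40; t[2] = 43; t[3] = 37; t[4] = 16; t[5] = 25; t[6] = 37.
Since t[6] = t[3] = 37, the sequence is eventually periodic: after a pre-period of length 2 it cycles with period 3.
For i ≥ 3, t[i] depends only on (i - 3) mod 3. (877 - 3) mod 3 = 1, so t[877] = t[4] = 16.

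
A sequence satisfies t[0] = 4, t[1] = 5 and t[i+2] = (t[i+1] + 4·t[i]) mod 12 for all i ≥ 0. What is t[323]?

5

We have t[0] = 4,  t[1] = 5,  t[2] = 9,  t[3] = 5,  t[4] = 5,  t[5] = 1,  t[6] = 9,  t[7] = 1,  t[8] = 1,  t[9] = 5,  t[10] = 9.
Since (t[9], t[10]) = (t[1], t[2]) = (5, 9) (two consecutive terms determine the rest), the sequence is eventually periodic: after a pre-period of length 1 it cycles with period 8.
For i ≥ 1, t[i] depends only on (i - 1) mod 8. (323 - 1) mod 8 = 2, so t[323] = t[3] = 5.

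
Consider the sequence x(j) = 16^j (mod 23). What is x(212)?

2

Computing terms: x(0) = 1; x(1) = 16; x(2) = 3; x(3) = 2; x(4) = 9; x(5) = 6; x(6) = 4; x(7) = 18; x(8) = 12; x(9) = 8; x(10) = 13; x(11) = 1.
The sequence repeats with period 11.
So x(212) = x(0 + ((212-0) mod 11)) = x(3) = 2.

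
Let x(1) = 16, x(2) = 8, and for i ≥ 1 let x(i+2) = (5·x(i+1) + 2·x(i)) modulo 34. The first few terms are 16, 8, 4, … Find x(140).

Listing terms: x(1) = 16, x(2) = 8, x(3) = 4, x(4) = 2, x(5) = 18, x(6) = 26, x(7) = 30, x(8) = 32, x(9) = 16, x(10) = 8.
Since (x(9), x(10)) = (x(1), x(2)) = (16, 8) (two consecutive terms determine the rest), the sequence is periodic with period 8.
So x(140) = x(1 + ((140-1) mod 8)) = x(4) = 2.

2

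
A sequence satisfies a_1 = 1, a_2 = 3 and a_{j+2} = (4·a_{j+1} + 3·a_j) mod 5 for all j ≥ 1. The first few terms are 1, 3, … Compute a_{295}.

2

a_1 = 1,  a_2 = 3,  a_3 = 0,  a_4 = 4,  a_5 = 1,  a_6 = 1,  a_7 = 2,  a_8 = 1,  a_9 = 0,  a_{10} = 3,  a_{11} = 2,  a_{12} = 2,  a_{13} = 4,  a_{14} = 2,  a_{15} = 0,  a_{16} = 1,  a_{17} = 4,  a_{18} = 4,  a_{19} = 3,  a_{20} = 4,  a_{21} = 0,  a_{22} = 2,  a_{23} = 3,  a_{24} = 3,  a_{25} = 1,  a_{26} = 3.
Since (a_{25}, a_{26}) = (a_1, a_2) = (1, 3) (two consecutive terms determine the rest), the sequence is periodic with period 24.
(295 - 1) mod 24 = 6, so a_{295} = a_7 = 2.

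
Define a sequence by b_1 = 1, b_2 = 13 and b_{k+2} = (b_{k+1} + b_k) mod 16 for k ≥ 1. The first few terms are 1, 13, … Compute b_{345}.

14

We have b_1 = 1,  b_2 = 13,  b_3 = 14,  b_4 = 11,  b_5 = 9,  b_6 = 4,  b_7 = 13,  b_8 = 1,  b_9 = 14,  b_{10} = 15,  b_{11} = 13,  b_{12} = 12,  b_{13} = 9,  b_{14} = 5,  b_{15} = 14,  b_{16} = 3,  b_{17} = 1,  b_{18} = 4,  b_{19} = 5,  b_{20} = 9,  b_{21} = 14,  b_{22} = 7,  b_{23} = 5,  b_{24} = 12,  b_{25} = 1,  b_{26} = 13.
The sequence repeats with period 24.
So b_{345} = b_{1 + ((345-1) mod 24)} = b_9 = 14.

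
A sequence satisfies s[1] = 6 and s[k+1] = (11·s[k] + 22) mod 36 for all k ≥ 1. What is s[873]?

18

We have s[1] = 6,  s[2] = 16,  s[3] = 18,  s[4] = 4,  s[5] = 30,  s[6] = 28,  s[7] = 6.
The sequence repeats with period 6.
So s[873] = s[1 + ((873-1) mod 6)] = s[3] = 18.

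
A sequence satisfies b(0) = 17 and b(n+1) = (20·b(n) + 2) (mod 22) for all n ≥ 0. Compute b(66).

We have b(0) = 17; b(1) = 12; b(2) = 0; b(3) = 2; b(4) = 20; b(5) = 6; b(6) = 12.
Since b(6) = b(1) = 12, the sequence is eventually periodic: after a pre-period of length 1 it cycles with period 5.
For n ≥ 1, b(n) depends only on (n - 1) mod 5. (66 - 1) mod 5 = 0, so b(66) = b(1) = 12.

12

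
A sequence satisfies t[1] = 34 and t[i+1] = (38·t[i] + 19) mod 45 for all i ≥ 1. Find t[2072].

15

Computing terms: t[1] = 34; t[2] = 6; t[3] = 22; t[4] = 0; t[5] = 19; t[6] = 21; t[7] = 7; t[8] = 15; t[9] = 4; t[10] = 36; t[11] = 37; t[12] = 30; t[13] = 34.
Since t[13] = t[1] = 34, the sequence is periodic with period 12.
So t[2072] = t[1 + ((2072-1) mod 12)] = t[8] = 15.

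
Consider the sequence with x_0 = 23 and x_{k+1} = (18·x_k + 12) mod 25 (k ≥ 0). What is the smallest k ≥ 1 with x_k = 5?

2

Listing terms: x_0 = 23, x_1 = 1, x_2 = 5, x_3 = 2, x_4 = 23.
Since x_4 = x_0 = 23, the sequence is periodic with period 4.
The value 5 first appears (with k ≥ 1) at x_2.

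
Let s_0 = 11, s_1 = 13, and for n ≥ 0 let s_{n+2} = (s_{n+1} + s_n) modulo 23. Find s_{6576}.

11

Listing terms: s_0 = 11, s_1 = 13, s_2 = 1, s_3 = 14, s_4 = 15, s_5 = 6, s_6 = 21, s_7 = 4, s_8 = 2, s_9 = 6, s_{10} = 8, s_{11} = 14, s_{12} = 22, s_{13} = 13, s_{14} = 12, s_{15} = 2, s_{16} = 14, s_{17} = 16, s_{18} = 7, s_{19} = 0, s_{20} = 7, s_{21} = 7, s_{22} = 14, s_{23} = 21, s_{24} = 12, s_{25} = 10, s_{26} = 22, s_{27} = 9, s_{28} = 8, s_{29} = 17, s_{30} = 2, s_{31} = 19, s_{32} = 21, s_{33} = 17, s_{34} = 15, s_{35} = 9, s_{36} = 1, s_{37} = 10, s_{38} = 11, s_{39} = 21, s_{40} = 9, s_{41} = 7, s_{42} = 16, s_{43} = 0, s_{44} = 16, s_{45} = 16, s_{46} = 9, s_{47} = 2, s_{48} = 11, s_{49} = 13.
The sequence repeats with period 48.
So s_{6576} = s_{0 + ((6576-0) mod 48)} = s_0 = 11.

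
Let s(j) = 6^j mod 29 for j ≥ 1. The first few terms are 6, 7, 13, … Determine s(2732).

s(1) = 6; s(2) = 7; s(3) = 13; s(4) = 20; s(5) = 4; s(6) = 24; s(7) = 28; s(8) = 23; s(9) = 22; s(10) = 16; s(11) = 9; s(12) = 25; s(13) = 5; s(14) = 1; s(15) = 6.
The sequence repeats with period 14.
(2732 - 1) mod 14 = 1, so s(2732) = s(2) = 7.

7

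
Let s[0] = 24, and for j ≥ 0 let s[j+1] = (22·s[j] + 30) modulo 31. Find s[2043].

8

s[0] = 24; s[1] = 0; s[2] = 30; s[3] = 8; s[4] = 20; s[5] = 5; s[6] = 16; s[7] = 10; s[8] = 2; s[9] = 12; s[10] = 15; s[11] = 19; s[12] = 14; s[13] = 28; s[14] = 26; s[15] = 13; s[16] = 6; s[17] = 7; s[18] = 29; s[19] = 17; s[20] = 1; s[21] = 21; s[22] = 27; s[23] = 4; s[24] = 25; s[25] = 22; s[26] = 18; s[27] = 23; s[28] = 9; s[29] = 11; s[30] = 24.
The sequence repeats with period 30.
So s[2043] = s[0 + ((2043-0) mod 30)] = s[3] = 8.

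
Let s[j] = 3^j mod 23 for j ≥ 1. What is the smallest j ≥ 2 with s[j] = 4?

Listing terms: s[1] = 3, s[2] = 9, s[3] = 4, s[4] = 12, s[5] = 13, s[6] = 16, s[7] = 2, s[8] = 6, s[9] = 18, s[10] = 8, s[11] = 1, s[12] = 3.
Since s[12] = s[1] = 3, the sequence is periodic with period 11.
The value 4 first appears (with j ≥ 2) at s[3].

3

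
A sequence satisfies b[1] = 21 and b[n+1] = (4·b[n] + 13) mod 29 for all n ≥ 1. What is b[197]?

b[1] = 21; b[2] = 10; b[3] = 24; b[4] = 22; b[5] = 14; b[6] = 11; b[7] = 28; b[8] = 9; b[9] = 20; b[10] = 6; b[11] = 8; b[12] = 16; b[13] = 19; b[14] = 2; b[15] = 21.
The sequence repeats with period 14.
(197 - 1) mod 14 = 0, so b[197] = b[1] = 21.

21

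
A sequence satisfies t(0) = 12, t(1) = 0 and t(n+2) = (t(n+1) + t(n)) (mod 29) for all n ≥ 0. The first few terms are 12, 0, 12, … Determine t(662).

24

Listing terms: t(0) = 12; t(1) = 0; t(2) = 12; t(3) = 12; t(4) = 24; t(5) = 7; t(6) = 2; t(7) = 9; t(8) = 11; t(9) = 20; t(10) = 2; t(11) = 22; t(12) = 24; t(13) = 17; t(14) = 12; t(15) = 0.
The sequence repeats with period 14.
(662 - 0) mod 14 = 4, so t(662) = t(4) = 24.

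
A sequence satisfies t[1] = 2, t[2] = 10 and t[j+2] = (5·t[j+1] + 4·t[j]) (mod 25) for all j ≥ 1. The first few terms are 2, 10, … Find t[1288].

10

Computing terms: t[1] = 2,  t[2] = 10,  t[3] = 8,  t[4] = 5,  t[5] = 7,  t[6] = 5,  t[7] = 3,  t[8] = 10,  t[9] = 12,  t[10] = 0,  t[11] = 23,  t[12] = 15,  t[13] = 17,  t[14] = 20,  t[15] = 18,  t[16] = 20,  t[17] = 22,  t[18] = 15,  t[19] = 13,  t[20] = 0,  t[21] = 2,  t[22] = 10.
Since (t[21], t[22]) = (t[1], t[2]) = (2, 10) (two consecutive terms determine the rest), the sequence is periodic with period 20.
(1288 - 1) mod 20 = 7, so t[1288] = t[8] = 10.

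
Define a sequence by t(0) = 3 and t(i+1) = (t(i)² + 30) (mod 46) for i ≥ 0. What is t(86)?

We have t(0) = 3, t(1) = 39, t(2) = 33, t(3) = 15, t(4) = 25, t(5) = 11, t(6) = 13, t(7) = 15.
Since t(7) = t(3) = 15, the sequence is eventually periodic: after a pre-period of length 3 it cycles with period 4.
For i ≥ 3, t(i) depends only on (i - 3) mod 4. (86 - 3) mod 4 = 3, so t(86) = t(6) = 13.

13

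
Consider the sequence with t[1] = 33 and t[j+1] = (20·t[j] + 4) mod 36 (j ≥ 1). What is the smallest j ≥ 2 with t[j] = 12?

5

We have t[1] = 33,  t[2] = 16,  t[3] = 0,  t[4] = 4,  t[5] = 12,  t[6] = 28,  t[7] = 24,  t[8] = 16.
Since t[8] = t[2] = 16, the sequence is eventually periodic: after a pre-period of length 1 it cycles with period 6.
The value 12 first appears (with j ≥ 2) at t[5].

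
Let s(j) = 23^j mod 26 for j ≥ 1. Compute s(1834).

3

Listing terms: s(1) = 23; s(2) = 9; s(3) = 25; s(4) = 3; s(5) = 17; s(6) = 1; s(7) = 23.
The sequence repeats with period 6.
So s(1834) = s(1 + ((1834-1) mod 6)) = s(4) = 3.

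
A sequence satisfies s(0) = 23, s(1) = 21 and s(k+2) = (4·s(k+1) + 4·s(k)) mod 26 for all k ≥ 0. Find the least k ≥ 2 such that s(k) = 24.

8

s(0) = 23,  s(1) = 21,  s(2) = 20,  s(3) = 8,  s(4) = 8,  s(5) = 12,  s(6) = 2,  s(7) = 4,  s(8) = 24,  s(9) = 8,  s(10) = 24,  s(11) = 24,  s(12) = 10,  s(13) = 6,  s(14) = 12,  s(15) = 20,  s(16) = 24,  s(17) = 20,  s(18) = 20,  s(19) = 4,  s(20) = 18,  s(21) = 10,  s(22) = 8,  s(23) = 20,  s(24) = 8.
Since (s(23), s(24)) = (s(2), s(3)) = (20, 8) (two consecutive terms determine the rest), the sequence is eventually periodic: after a pre-period of length 2 it cycles with period 21.
The value 24 first appears (with k ≥ 2) at s(8).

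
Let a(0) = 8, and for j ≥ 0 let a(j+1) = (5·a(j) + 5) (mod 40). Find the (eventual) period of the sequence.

8

Computing terms: a(0) = 8,  a(1) = 5,  a(2) = 30,  a(3) = 35,  a(4) = 20,  a(5) = 25,  a(6) = 10,  a(7) = 15,  a(8) = 0,  a(9) = 5.
Since a(9) = a(1) = 5, the sequence is eventually periodic: after a pre-period of length 1 it cycles with period 8.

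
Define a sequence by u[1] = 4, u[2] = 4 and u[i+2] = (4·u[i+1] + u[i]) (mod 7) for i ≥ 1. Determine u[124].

0

Computing terms: u[1] = 4, u[2] = 4, u[3] = 6, u[4] = 0, u[5] = 6, u[6] = 3, u[7] = 4, u[8] = 5, u[9] = 3, u[10] = 3, u[11] = 1, u[12] = 0, u[13] = 1, u[14] = 4, u[15] = 3, u[16] = 2, u[17] = 4, u[18] = 4.
Since (u[17], u[18]) = (u[1], u[2]) = (4, 4) (two consecutive terms determine the rest), the sequence is periodic with period 16.
(124 - 1) mod 16 = 11, so u[124] = u[12] = 0.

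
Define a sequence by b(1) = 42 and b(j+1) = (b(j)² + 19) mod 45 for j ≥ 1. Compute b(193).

23

Computing terms: b(1) = 42,  b(2) = 28,  b(3) = 38,  b(4) = 23,  b(5) = 8,  b(6) = 38.
Since b(6) = b(3) = 38, the sequence is eventually periodic: after a pre-period of length 2 it cycles with period 3.
For j ≥ 3, b(j) depends only on (j - 3) mod 3. (193 - 3) mod 3 = 1, so b(193) = b(4) = 23.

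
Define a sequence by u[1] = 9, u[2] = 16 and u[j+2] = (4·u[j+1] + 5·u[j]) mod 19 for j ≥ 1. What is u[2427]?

17

u[1] = 9,  u[2] = 16,  u[3] = 14,  u[4] = 3,  u[5] = 6,  u[6] = 1,  u[7] = 15,  u[8] = 8,  u[9] = 12,  u[10] = 12,  u[11] = 13,  u[12] = 17,  u[13] = 0,  u[14] = 9,  u[15] = 17,  u[16] = 18,  u[17] = 5,  u[18] = 15,  u[19] = 9,  u[20] = 16.
Since (u[19], u[20]) = (u[1], u[2]) = (9, 16) (two consecutive terms determine the rest), the sequence is periodic with period 18.
So u[2427] = u[1 + ((2427-1) mod 18)] = u[15] = 17.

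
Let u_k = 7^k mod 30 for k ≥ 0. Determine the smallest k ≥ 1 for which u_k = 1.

4

We have u_0 = 1,  u_1 = 7,  u_2 = 19,  u_3 = 13,  u_4 = 1.
Since u_4 = u_0 = 1, the sequence is periodic with period 4.
The value 1 next appears (with k ≥ 1) at u_4.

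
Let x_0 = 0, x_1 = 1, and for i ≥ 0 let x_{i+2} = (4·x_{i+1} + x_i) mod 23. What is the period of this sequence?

Computing terms: x_0 = 0; x_1 = 1; x_2 = 4; x_3 = 17; x_4 = 3; x_5 = 6; x_6 = 4; x_7 = 22; x_8 = 0; x_9 = 22; x_{10} = 19; x_{11} = 6; x_{12} = 20; x_{13} = 17; x_{14} = 19; x_{15} = 1; x_{16} = 0; x_{17} = 1.
Since (x_{16}, x_{17}) = (x_0, x_1) = (0, 1) (two consecutive terms determine the rest), the sequence is periodic with period 16.

16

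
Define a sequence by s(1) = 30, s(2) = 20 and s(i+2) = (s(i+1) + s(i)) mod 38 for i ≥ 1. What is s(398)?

s(1) = 30, s(2) = 20, s(3) = 12, s(4) = 32, s(5) = 6, s(6) = 0, s(7) = 6, s(8) = 6, s(9) = 12, s(10) = 18, s(11) = 30, s(12) = 10, s(13) = 2, s(14) = 12, s(15) = 14, s(16) = 26, s(17) = 2, s(18) = 28, s(19) = 30, s(20) = 20.
Since (s(19), s(20)) = (s(1), s(2)) = (30, 20) (two consecutive terms determine the rest), the sequence is periodic with period 18.
So s(398) = s(1 + ((398-1) mod 18)) = s(2) = 20.

20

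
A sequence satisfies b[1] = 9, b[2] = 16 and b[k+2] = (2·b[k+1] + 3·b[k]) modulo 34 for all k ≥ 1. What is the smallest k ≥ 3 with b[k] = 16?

Computing terms: b[1] = 9, b[2] = 16, b[3] = 25, b[4] = 30, b[5] = 33, b[6] = 20, b[7] = 3, b[8] = 32, b[9] = 5, b[10] = 4, b[11] = 23, b[12] = 24, b[13] = 15, b[14] = 0, b[15] = 11, b[16] = 22, b[17] = 9, b[18] = 16.
Since (b[17], b[18]) = (b[1], b[2]) = (9, 16) (two consecutive terms determine the rest), the sequence is periodic with period 16.
The value 16 next appears (with k ≥ 3) at b[18].

18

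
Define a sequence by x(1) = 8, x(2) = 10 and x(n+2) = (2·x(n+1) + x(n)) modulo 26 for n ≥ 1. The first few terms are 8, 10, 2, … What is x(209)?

6

x(1) = 8,  x(2) = 10,  x(3) = 2,  x(4) = 14,  x(5) = 4,  x(6) = 22,  x(7) = 22,  x(8) = 14,  x(9) = 24,  x(10) = 10,  x(11) = 18,  x(12) = 20,  x(13) = 6,  x(14) = 6,  x(15) = 18,  x(16) = 16,  x(17) = 24,  x(18) = 12,  x(19) = 22,  x(20) = 4,  x(21) = 4,  x(22) = 12,  x(23) = 2,  x(24) = 16,  x(25) = 8,  x(26) = 6,  x(27) = 20,  x(28) = 20,  x(29) = 8,  x(30) = 10.
The sequence repeats with period 28.
(209 - 1) mod 28 = 12, so x(209) = x(13) = 6.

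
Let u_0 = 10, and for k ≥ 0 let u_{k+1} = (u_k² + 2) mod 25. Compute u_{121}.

Listing terms: u_0 = 10,  u_1 = 2,  u_2 = 6,  u_3 = 13,  u_4 = 21,  u_5 = 18,  u_6 = 1,  u_7 = 3,  u_8 = 11,  u_9 = 23,  u_{10} = 6.
Since u_{10} = u_2 = 6, the sequence is eventually periodic: after a pre-period of length 2 it cycles with period 8.
For k ≥ 2, u_k depends only on (k - 2) mod 8. (121 - 2) mod 8 = 7, so u_{121} = u_9 = 23.

23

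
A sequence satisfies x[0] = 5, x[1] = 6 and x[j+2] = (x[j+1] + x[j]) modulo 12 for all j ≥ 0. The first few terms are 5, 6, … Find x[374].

7

Listing terms: x[0] = 5,  x[1] = 6,  x[2] = 11,  x[3] = 5,  x[4] = 4,  x[5] = 9,  x[6] = 1,  x[7] = 10,  x[8] = 11,  x[9] = 9,  x[10] = 8,  x[11] = 5,  x[12] = 1,  x[13] = 6,  x[14] = 7,  x[15] = 1,  x[16] = 8,  x[17] = 9,  x[18] = 5,  x[19] = 2,  x[20] = 7,  x[21] = 9,  x[22] = 4,  x[23] = 1,  x[24] = 5,  x[25] = 6.
Since (x[24], x[25]) = (x[0], x[1]) = (5, 6) (two consecutive terms determine the rest), the sequence is periodic with period 24.
(374 - 0) mod 24 = 14, so x[374] = x[14] = 7.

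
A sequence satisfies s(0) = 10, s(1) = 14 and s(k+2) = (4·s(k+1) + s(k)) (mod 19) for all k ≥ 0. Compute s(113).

Computing terms: s(0) = 10,  s(1) = 14,  s(2) = 9,  s(3) = 12,  s(4) = 0,  s(5) = 12,  s(6) = 10,  s(7) = 14.
Since (s(6), s(7)) = (s(0), s(1)) = (10, 14) (two consecutive terms determine the rest), the sequence is periodic with period 6.
So s(113) = s(0 + ((113-0) mod 6)) = s(5) = 12.

12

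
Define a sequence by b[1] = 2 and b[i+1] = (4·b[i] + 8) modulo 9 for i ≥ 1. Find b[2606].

We have b[1] = 2, b[2] = 7, b[3] = 0, b[4] = 8, b[5] = 4, b[6] = 6, b[7] = 5, b[8] = 1, b[9] = 3, b[10] = 2.
Since b[10] = b[1] = 2, the sequence is periodic with period 9.
So b[2606] = b[1 + ((2606-1) mod 9)] = b[5] = 4.

4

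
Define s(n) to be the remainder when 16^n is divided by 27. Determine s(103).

7

Computing terms: s(1) = 16, s(2) = 13, s(3) = 19, s(4) = 7, s(5) = 4, s(6) = 10, s(7) = 25, s(8) = 22, s(9) = 1, s(10) = 16.
Since s(10) = s(1) = 16, the sequence is periodic with period 9.
So s(103) = s(1 + ((103-1) mod 9)) = s(4) = 7.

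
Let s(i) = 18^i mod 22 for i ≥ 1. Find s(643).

Listing terms: s(1) = 18, s(2) = 16, s(3) = 2, s(4) = 14, s(5) = 10, s(6) = 4, s(7) = 6, s(8) = 20, s(9) = 8, s(10) = 12, s(11) = 18.
Since s(11) = s(1) = 18, the sequence is periodic with period 10.
So s(643) = s(1 + ((643-1) mod 10)) = s(3) = 2.

2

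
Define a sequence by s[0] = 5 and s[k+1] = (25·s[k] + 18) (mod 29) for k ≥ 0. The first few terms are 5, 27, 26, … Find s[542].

Listing terms: s[0] = 5,  s[1] = 27,  s[2] = 26,  s[3] = 1,  s[4] = 14,  s[5] = 20,  s[6] = 25,  s[7] = 5.
Since s[7] = s[0] = 5, the sequence is periodic with period 7.
(542 - 0) mod 7 = 3, so s[542] = s[3] = 1.

1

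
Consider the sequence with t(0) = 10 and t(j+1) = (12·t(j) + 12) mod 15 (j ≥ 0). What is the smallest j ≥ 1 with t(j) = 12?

Computing terms: t(0) = 10, t(1) = 12, t(2) = 6, t(3) = 9, t(4) = 0, t(5) = 12.
Since t(5) = t(1) = 12, the sequence is eventually periodic: after a pre-period of length 1 it cycles with period 4.
The value 12 first appears (with j ≥ 1) at t(1).

1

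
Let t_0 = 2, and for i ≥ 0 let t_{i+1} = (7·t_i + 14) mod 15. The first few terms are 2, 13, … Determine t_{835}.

4

t_0 = 2,  t_1 = 13,  t_2 = 0,  t_3 = 14,  t_4 = 7,  t_5 = 3,  t_6 = 5,  t_7 = 4,  t_8 = 12,  t_9 = 8,  t_{10} = 10,  t_{11} = 9,  t_{12} = 2.
Since t_{12} = t_0 = 2, the sequence is periodic with period 12.
(835 - 0) mod 12 = 7, so t_{835} = t_7 = 4.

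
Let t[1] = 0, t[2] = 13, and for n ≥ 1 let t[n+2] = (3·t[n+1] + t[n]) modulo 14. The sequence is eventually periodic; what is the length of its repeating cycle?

Listing terms: t[1] = 0, t[2] = 13, t[3] = 11, t[4] = 4, t[5] = 9, t[6] = 3, t[7] = 4, t[8] = 1, t[9] = 7, t[10] = 8, t[11] = 3, t[12] = 3, t[13] = 12, t[14] = 11, t[15] = 3, t[16] = 6, t[17] = 7, t[18] = 13, t[19] = 4, t[20] = 11, t[21] = 9, t[22] = 10, t[23] = 11, t[24] = 1, t[25] = 0, t[26] = 1, t[27] = 3, t[28] = 10, t[29] = 5, t[30] = 11, t[31] = 10, t[32] = 13, t[33] = 7, t[34] = 6, t[35] = 11, t[36] = 11, t[37] = 2, t[38] = 3, t[39] = 11, t[40] = 8, t[41] = 7, t[42] = 1, t[43] = 10, t[44] = 3, t[45] = 5, t[46] = 4, t[47] = 3, t[48] = 13, t[49] = 0, t[50] = 13.
Since (t[49], t[50]) = (t[1], t[2]) = (0, 13) (two consecutive terms determine the rest), the sequence is periodic with period 48.

48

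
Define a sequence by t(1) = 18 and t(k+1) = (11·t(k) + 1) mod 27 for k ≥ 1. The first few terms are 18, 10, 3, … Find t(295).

t(1) = 18; t(2) = 10; t(3) = 3; t(4) = 7; t(5) = 24; t(6) = 22; t(7) = 0; t(8) = 1; t(9) = 12; t(10) = 25; t(11) = 6; t(12) = 13; t(13) = 9; t(14) = 19; t(15) = 21; t(16) = 16; t(17) = 15; t(18) = 4; t(19) = 18.
The sequence repeats with period 18.
(295 - 1) mod 18 = 6, so t(295) = t(7) = 0.

0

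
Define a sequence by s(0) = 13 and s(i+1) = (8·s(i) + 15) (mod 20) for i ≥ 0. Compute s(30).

7

s(0) = 13,  s(1) = 19,  s(2) = 7,  s(3) = 11,  s(4) = 3,  s(5) = 19.
Since s(5) = s(1) = 19, the sequence is eventually periodic: after a pre-period of length 1 it cycles with period 4.
For i ≥ 1, s(i) depends only on (i - 1) mod 4. (30 - 1) mod 4 = 1, so s(30) = s(2) = 7.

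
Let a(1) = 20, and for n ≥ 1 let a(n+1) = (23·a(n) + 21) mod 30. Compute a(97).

Computing terms: a(1) = 20,  a(2) = 1,  a(3) = 14,  a(4) = 13,  a(5) = 20.
The sequence repeats with period 4.
So a(97) = a(1 + ((97-1) mod 4)) = a(1) = 20.

20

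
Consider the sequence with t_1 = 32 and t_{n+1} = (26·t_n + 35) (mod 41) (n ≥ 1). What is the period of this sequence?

40

Computing terms: t_1 = 32; t_2 = 6; t_3 = 27; t_4 = 40; t_5 = 9; t_6 = 23; t_7 = 18; t_8 = 11; t_9 = 34; t_{10} = 17; t_{11} = 26; t_{12} = 14; t_{13} = 30; t_{14} = 36; t_{15} = 28; t_{16} = 25; t_{17} = 29; t_{18} = 10; t_{19} = 8; t_{20} = 38; t_{21} = 39; t_{22} = 24; t_{23} = 3; t_{24} = 31; t_{25} = 21; t_{26} = 7; t_{27} = 12; t_{28} = 19; t_{29} = 37; t_{30} = 13; t_{31} = 4; t_{32} = 16; t_{33} = 0; t_{34} = 35; t_{35} = 2; t_{36} = 5; t_{37} = 1; t_{38} = 20; t_{39} = 22; t_{40} = 33; t_{41} = 32.
The sequence repeats with period 40.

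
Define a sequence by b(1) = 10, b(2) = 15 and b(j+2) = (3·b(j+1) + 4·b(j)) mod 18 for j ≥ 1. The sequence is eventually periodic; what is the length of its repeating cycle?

We have b(1) = 10,  b(2) = 15,  b(3) = 13,  b(4) = 9,  b(5) = 7,  b(6) = 3,  b(7) = 1,  b(8) = 15,  b(9) = 13.
Since (b(8), b(9)) = (b(2), b(3)) = (15, 13) (two consecutive terms determine the rest), the sequence is eventually periodic: after a pre-period of length 1 it cycles with period 6.

6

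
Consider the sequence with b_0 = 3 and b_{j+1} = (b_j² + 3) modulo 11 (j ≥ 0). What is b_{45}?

Listing terms: b_0 = 3,  b_1 = 1,  b_2 = 4,  b_3 = 8,  b_4 = 1.
Since b_4 = b_1 = 1, the sequence is eventually periodic: after a pre-period of length 1 it cycles with period 3.
For j ≥ 1, b_j depends only on (j - 1) mod 3. (45 - 1) mod 3 = 2, so b_{45} = b_3 = 8.

8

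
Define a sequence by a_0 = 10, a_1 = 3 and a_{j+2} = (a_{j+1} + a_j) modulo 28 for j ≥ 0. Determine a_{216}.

Computing terms: a_0 = 10, a_1 = 3, a_2 = 13, a_3 = 16, a_4 = 1, a_5 = 17, a_6 = 18, a_7 = 7, a_8 = 25, a_9 = 4, a_{10} = 1, a_{11} = 5, a_{12} = 6, a_{13} = 11, a_{14} = 17, a_{15} = 0, a_{16} = 17, a_{17} = 17, a_{18} = 6, a_{19} = 23, a_{20} = 1, a_{21} = 24, a_{22} = 25, a_{23} = 21, a_{24} = 18, a_{25} = 11, a_{26} = 1, a_{27} = 12, a_{28} = 13, a_{29} = 25, a_{30} = 10, a_{31} = 7, a_{32} = 17, a_{33} = 24, a_{34} = 13, a_{35} = 9, a_{36} = 22, a_{37} = 3, a_{38} = 25, a_{39} = 0, a_{40} = 25, a_{41} = 25, a_{42} = 22, a_{43} = 19, a_{44} = 13, a_{45} = 4, a_{46} = 17, a_{47} = 21, a_{48} = 10, a_{49} = 3.
The sequence repeats with period 48.
(216 - 0) mod 48 = 24, so a_{216} = a_{24} = 18.

18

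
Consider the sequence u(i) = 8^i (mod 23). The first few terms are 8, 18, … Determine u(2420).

1

We have u(1) = 8,  u(2) = 18,  u(3) = 6,  u(4) = 2,  u(5) = 16,  u(6) = 13,  u(7) = 12,  u(8) = 4,  u(9) = 9,  u(10) = 3,  u(11) = 1,  u(12) = 8.
Since u(12) = u(1) = 8, the sequence is periodic with period 11.
So u(2420) = u(1 + ((2420-1) mod 11)) = u(11) = 1.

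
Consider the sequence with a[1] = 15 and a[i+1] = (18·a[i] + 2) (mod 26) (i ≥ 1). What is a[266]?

a[1] = 15,  a[2] = 12,  a[3] = 10,  a[4] = 0,  a[5] = 2,  a[6] = 12.
Since a[6] = a[2] = 12, the sequence is eventually periodic: after a pre-period of length 1 it cycles with period 4.
For i ≥ 2, a[i] depends only on (i - 2) mod 4. (266 - 2) mod 4 = 0, so a[266] = a[2] = 12.

12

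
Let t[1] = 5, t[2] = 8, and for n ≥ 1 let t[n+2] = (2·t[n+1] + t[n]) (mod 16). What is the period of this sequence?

16

We have t[1] = 5; t[2] = 8; t[3] = 5; t[4] = 2; t[5] = 9; t[6] = 4; t[7] = 1; t[8] = 6; t[9] = 13; t[10] = 0; t[11] = 13; t[12] = 10; t[13] = 1; t[14] = 12; t[15] = 9; t[16] = 14; t[17] = 5; t[18] = 8.
The sequence repeats with period 16.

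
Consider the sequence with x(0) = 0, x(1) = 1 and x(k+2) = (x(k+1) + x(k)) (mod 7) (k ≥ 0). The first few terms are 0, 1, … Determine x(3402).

x(0) = 0,  x(1) = 1,  x(2) = 1,  x(3) = 2,  x(4) = 3,  x(5) = 5,  x(6) = 1,  x(7) = 6,  x(8) = 0,  x(9) = 6,  x(10) = 6,  x(11) = 5,  x(12) = 4,  x(13) = 2,  x(14) = 6,  x(15) = 1,  x(16) = 0,  x(17) = 1.
Since (x(16), x(17)) = (x(0), x(1)) = (0, 1) (two consecutive terms determine the rest), the sequence is periodic with period 16.
So x(3402) = x(0 + ((3402-0) mod 16)) = x(10) = 6.

6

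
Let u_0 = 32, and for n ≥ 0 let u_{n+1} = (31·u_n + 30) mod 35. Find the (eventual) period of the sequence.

6

Computing terms: u_0 = 32, u_1 = 7, u_2 = 2, u_3 = 22, u_4 = 12, u_5 = 17, u_6 = 32.
Since u_6 = u_0 = 32, the sequence is periodic with period 6.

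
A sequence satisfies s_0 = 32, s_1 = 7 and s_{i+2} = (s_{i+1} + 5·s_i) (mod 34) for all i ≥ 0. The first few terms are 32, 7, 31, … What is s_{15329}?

Listing terms: s_0 = 32, s_1 = 7, s_2 = 31, s_3 = 32, s_4 = 17, s_5 = 7, s_6 = 24, s_7 = 25, s_8 = 9, s_9 = 32, s_{10} = 9, s_{11} = 33, s_{12} = 10, s_{13} = 5, s_{14} = 21, s_{15} = 12, s_{16} = 15, s_{17} = 7, s_{18} = 14, s_{19} = 15, s_{20} = 17, s_{21} = 24, s_{22} = 7, s_{23} = 25, s_{24} = 26, s_{25} = 15, s_{26} = 9, s_{27} = 16, s_{28} = 27, s_{29} = 5, s_{30} = 4, s_{31} = 29, s_{32} = 15, s_{33} = 24, s_{34} = 31, s_{35} = 15, s_{36} = 0, s_{37} = 7, s_{38} = 7, s_{39} = 8, s_{40} = 9, s_{41} = 15, s_{42} = 26, s_{43} = 33, s_{44} = 27, s_{45} = 22, s_{46} = 21, s_{47} = 29, s_{48} = 32, s_{49} = 7.
The sequence repeats with period 48.
So s_{15329} = s_{0 + ((15329-0) mod 48)} = s_{17} = 7.

7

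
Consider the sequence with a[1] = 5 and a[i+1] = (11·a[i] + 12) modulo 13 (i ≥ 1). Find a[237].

a[1] = 5, a[2] = 2, a[3] = 8, a[4] = 9, a[5] = 7, a[6] = 11, a[7] = 3, a[8] = 6, a[9] = 0, a[10] = 12, a[11] = 1, a[12] = 10, a[13] = 5.
Since a[13] = a[1] = 5, the sequence is periodic with period 12.
So a[237] = a[1 + ((237-1) mod 12)] = a[9] = 0.

0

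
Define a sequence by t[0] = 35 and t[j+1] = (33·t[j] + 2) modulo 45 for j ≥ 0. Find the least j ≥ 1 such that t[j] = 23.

Listing terms: t[0] = 35, t[1] = 32, t[2] = 23, t[3] = 41, t[4] = 5, t[5] = 32.
Since t[5] = t[1] = 32, the sequence is eventually periodic: after a pre-period of length 1 it cycles with period 4.
The value 23 first appears (with j ≥ 1) at t[2].

2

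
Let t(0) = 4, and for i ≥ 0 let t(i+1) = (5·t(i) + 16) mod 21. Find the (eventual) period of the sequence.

We have t(0) = 4, t(1) = 15, t(2) = 7, t(3) = 9, t(4) = 19, t(5) = 6, t(6) = 4.
The sequence repeats with period 6.

6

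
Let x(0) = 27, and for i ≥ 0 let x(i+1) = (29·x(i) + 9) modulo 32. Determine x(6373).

4

We have x(0) = 27,  x(1) = 24,  x(2) = 1,  x(3) = 6,  x(4) = 23,  x(5) = 4,  x(6) = 29,  x(7) = 18,  x(8) = 19,  x(9) = 16,  x(10) = 25,  x(11) = 30,  x(12) = 15,  x(13) = 28,  x(14) = 21,  x(15) = 10,  x(16) = 11,  x(17) = 8,  x(18) = 17,  x(19) = 22,  x(20) = 7,  x(21) = 20,  x(22) = 13,  x(23) = 2,  x(24) = 3,  x(25) = 0,  x(26) = 9,  x(27) = 14,  x(28) = 31,  x(29) = 12,  x(30) = 5,  x(31) = 26,  x(32) = 27.
The sequence repeats with period 32.
So x(6373) = x(0 + ((6373-0) mod 32)) = x(5) = 4.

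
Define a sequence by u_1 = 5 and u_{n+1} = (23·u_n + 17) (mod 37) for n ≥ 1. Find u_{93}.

3

Listing terms: u_1 = 5, u_2 = 21, u_3 = 19, u_4 = 10, u_5 = 25, u_6 = 0, u_7 = 17, u_8 = 1, u_9 = 3, u_{10} = 12, u_{11} = 34, u_{12} = 22, u_{13} = 5.
The sequence repeats with period 12.
(93 - 1) mod 12 = 8, so u_{93} = u_9 = 3.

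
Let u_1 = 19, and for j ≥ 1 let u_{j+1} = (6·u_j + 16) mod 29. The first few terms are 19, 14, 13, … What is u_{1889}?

24

u_1 = 19,  u_2 = 14,  u_3 = 13,  u_4 = 7,  u_5 = 0,  u_6 = 16,  u_7 = 25,  u_8 = 21,  u_9 = 26,  u_{10} = 27,  u_{11} = 4,  u_{12} = 11,  u_{13} = 24,  u_{14} = 15,  u_{15} = 19.
The sequence repeats with period 14.
(1889 - 1) mod 14 = 12, so u_{1889} = u_{13} = 24.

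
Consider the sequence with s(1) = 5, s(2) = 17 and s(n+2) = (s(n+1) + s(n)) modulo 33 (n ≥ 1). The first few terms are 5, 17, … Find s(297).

29

Computing terms: s(1) = 5,  s(2) = 17,  s(3) = 22,  s(4) = 6,  s(5) = 28,  s(6) = 1,  s(7) = 29,  s(8) = 30,  s(9) = 26,  s(10) = 23,  s(11) = 16,  s(12) = 6,  s(13) = 22,  s(14) = 28,  s(15) = 17,  s(16) = 12,  s(17) = 29,  s(18) = 8,  s(19) = 4,  s(20) = 12,  s(21) = 16,  s(22) = 28,  s(23) = 11,  s(24) = 6,  s(25) = 17,  s(26) = 23,  s(27) = 7,  s(28) = 30,  s(29) = 4,  s(30) = 1,  s(31) = 5,  s(32) = 6,  s(33) = 11,  s(34) = 17,  s(35) = 28,  s(36) = 12,  s(37) = 7,  s(38) = 19,  s(39) = 26,  s(40) = 12,  s(41) = 5,  s(42) = 17.
Since (s(41), s(42)) = (s(1), s(2)) = (5, 17) (two consecutive terms determine the rest), the sequence is periodic with period 40.
(297 - 1) mod 40 = 16, so s(297) = s(17) = 29.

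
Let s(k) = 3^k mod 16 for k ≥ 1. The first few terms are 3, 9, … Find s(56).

1

Computing terms: s(1) = 3, s(2) = 9, s(3) = 11, s(4) = 1, s(5) = 3.
The sequence repeats with period 4.
(56 - 1) mod 4 = 3, so s(56) = s(4) = 1.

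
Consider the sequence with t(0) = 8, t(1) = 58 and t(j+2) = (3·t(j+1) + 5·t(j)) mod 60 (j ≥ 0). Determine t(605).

58

We have t(0) = 8; t(1) = 58; t(2) = 34; t(3) = 32; t(4) = 26; t(5) = 58; t(6) = 4; t(7) = 2; t(8) = 26; t(9) = 28; t(10) = 34; t(11) = 2; t(12) = 56; t(13) = 58; t(14) = 34.
Since (t(13), t(14)) = (t(1), t(2)) = (58, 34) (two consecutive terms determine the rest), the sequence is eventually periodic: after a pre-period of length 1 it cycles with period 12.
For j ≥ 1, t(j) depends only on (j - 1) mod 12. (605 - 1) mod 12 = 4, so t(605) = t(5) = 58.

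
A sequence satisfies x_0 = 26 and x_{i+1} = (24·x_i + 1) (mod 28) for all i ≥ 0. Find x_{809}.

13

Computing terms: x_0 = 26, x_1 = 9, x_2 = 21, x_3 = 1, x_4 = 25, x_5 = 13, x_6 = 5, x_7 = 9.
Since x_7 = x_1 = 9, the sequence is eventually periodic: after a pre-period of length 1 it cycles with period 6.
For i ≥ 1, x_i depends only on (i - 1) mod 6. (809 - 1) mod 6 = 4, so x_{809} = x_5 = 13.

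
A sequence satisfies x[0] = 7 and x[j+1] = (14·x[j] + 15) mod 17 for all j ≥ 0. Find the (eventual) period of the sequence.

x[0] = 7, x[1] = 11, x[2] = 16, x[3] = 1, x[4] = 12, x[5] = 13, x[6] = 10, x[7] = 2, x[8] = 9, x[9] = 5, x[10] = 0, x[11] = 15, x[12] = 4, x[13] = 3, x[14] = 6, x[15] = 14, x[16] = 7.
Since x[16] = x[0] = 7, the sequence is periodic with period 16.

16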